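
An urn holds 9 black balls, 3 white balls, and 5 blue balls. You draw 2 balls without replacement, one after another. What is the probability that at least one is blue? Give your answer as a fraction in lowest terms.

35/68

P(no blue) = 12/17 × 11/16 = 132/272 = 33/68.
P(at least one) = 1 − 33/68 = 35/68.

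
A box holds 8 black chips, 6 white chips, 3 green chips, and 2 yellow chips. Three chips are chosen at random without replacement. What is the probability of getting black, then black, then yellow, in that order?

56/2907

Multiply the probability of each draw given the previous ones:
P = 8/19 × 7/18 × 2/17 = 112/5814 = 56/2907.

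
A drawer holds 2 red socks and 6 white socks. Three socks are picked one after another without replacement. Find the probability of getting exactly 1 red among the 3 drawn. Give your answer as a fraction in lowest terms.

15/28

One ordering (red drawn first) has probability 2/8 × 6/7 × 5/6 = 60/336 = 5/28.
There are C(3,1) = 3 such orderings, each equally likely, so P = 3 × 5/28 = 15/28.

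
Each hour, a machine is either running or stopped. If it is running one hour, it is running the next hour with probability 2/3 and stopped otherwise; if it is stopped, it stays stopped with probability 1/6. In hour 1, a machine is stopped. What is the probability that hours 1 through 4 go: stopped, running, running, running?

Hour 1 is given. For each transition, use the conditional probability from the current state:
P(running | stopped) = 5/6; P(running | running) = 2/3; P(running | running) = 2/3.
P = 5/6 × 2/3 × 2/3 = 20/54 = 10/27.

10/27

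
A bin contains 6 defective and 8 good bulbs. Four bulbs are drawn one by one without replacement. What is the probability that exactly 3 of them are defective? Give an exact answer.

One ordering (defective drawn first) has probability 6/14 × 5/13 × 4/12 × 8/11 = 960/24024 = 40/1001.
There are C(4,3) = 4 such orderings, each equally likely, so P = 4 × 40/1001 = 160/1001.

160/1001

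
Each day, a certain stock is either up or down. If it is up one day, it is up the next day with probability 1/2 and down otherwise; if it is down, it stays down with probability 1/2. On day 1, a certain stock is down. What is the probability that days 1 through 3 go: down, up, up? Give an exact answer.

1/4

Day 1 is given. For each transition, use the conditional probability from the current state:
P(up | down) = 1/2; P(up | up) = 1/2.
P = 1/2 × 1/2 = 1/4.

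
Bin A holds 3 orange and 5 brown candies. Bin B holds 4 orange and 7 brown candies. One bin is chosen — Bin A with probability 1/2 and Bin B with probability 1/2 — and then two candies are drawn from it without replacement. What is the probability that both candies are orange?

From Bin A: P(both orange) = (3/8)(2/7) = 3/28.
From Bin B: P(both orange) = (4/11)(3/10) = 6/55.
Total probability = (1/2)(3/28) + (1/2)(6/55) = 333/3080.

333/3080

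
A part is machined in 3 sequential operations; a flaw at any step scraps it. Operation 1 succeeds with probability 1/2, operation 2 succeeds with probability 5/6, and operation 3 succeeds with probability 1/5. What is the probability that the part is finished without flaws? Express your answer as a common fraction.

Each stage is reached only if all earlier stages succeed, so
P = 1/2 × 5/6 × 1/5 = 5/60 = 1/12.

1/12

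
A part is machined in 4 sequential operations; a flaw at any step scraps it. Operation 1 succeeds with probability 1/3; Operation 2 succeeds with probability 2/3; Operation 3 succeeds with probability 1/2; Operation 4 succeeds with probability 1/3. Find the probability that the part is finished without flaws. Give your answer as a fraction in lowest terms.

Multiplying along the chain,
P = 1/3 × 2/3 × 1/2 × 1/3 = 2/54 = 1/27.

1/27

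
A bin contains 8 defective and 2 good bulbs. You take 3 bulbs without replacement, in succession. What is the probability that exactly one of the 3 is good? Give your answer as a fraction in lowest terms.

7/15

One ordering (good drawn first) has probability 2/10 × 8/9 × 7/8 = 112/720 = 7/45.
There are C(3,1) = 3 such orderings, each equally likely, so P = 3 × 7/45 = 7/15.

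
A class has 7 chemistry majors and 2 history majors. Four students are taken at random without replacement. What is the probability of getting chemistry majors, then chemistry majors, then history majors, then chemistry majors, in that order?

5/36

Multiply the probability of each draw given the previous ones:
P = 7/9 × 6/8 × 2/7 × 5/6 = 420/3024 = 5/36.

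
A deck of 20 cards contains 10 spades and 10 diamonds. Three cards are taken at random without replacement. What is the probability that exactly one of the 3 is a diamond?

15/38

One ordering (a diamond drawn first) has probability 10/20 × 10/19 × 9/18 = 900/6840 = 5/38.
There are C(3,1) = 3 such orderings, each equally likely, so P = 3 × 5/38 = 15/38.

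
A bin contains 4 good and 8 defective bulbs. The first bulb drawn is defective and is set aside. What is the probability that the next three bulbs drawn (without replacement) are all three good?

4/165

After the first draw, 4 of the remaining 11 bulbs are good.
P = 4/11 × 3/10 × 2/9 = 24/990 = 4/165.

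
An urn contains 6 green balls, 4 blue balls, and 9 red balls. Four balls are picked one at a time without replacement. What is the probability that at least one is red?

611/646

P(no red) = 10/19 × 9/18 × 8/17 × 7/16 = 5040/93024 = 35/646.
P(at least one) = 1 − 35/646 = 611/646.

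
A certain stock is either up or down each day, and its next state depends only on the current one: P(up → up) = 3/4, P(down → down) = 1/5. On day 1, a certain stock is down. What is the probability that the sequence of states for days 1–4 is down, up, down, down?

Day 1 is given. For each transition, use the conditional probability from the current state:
P(up | down) = 4/5; P(down | up) = 1/4; P(down | down) = 1/5.
P = 4/5 × 1/4 × 1/5 = 4/100 = 1/25.

1/25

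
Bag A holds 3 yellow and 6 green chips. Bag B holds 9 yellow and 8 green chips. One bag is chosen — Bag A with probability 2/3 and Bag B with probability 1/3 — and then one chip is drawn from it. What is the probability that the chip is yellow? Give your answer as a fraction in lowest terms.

61/153

From Bag A: P(yellow) = 3/9.
From Bag B: P(yellow) = 9/17.
Total probability = (2/3)(3/9) + (1/3)(9/17) = 61/153.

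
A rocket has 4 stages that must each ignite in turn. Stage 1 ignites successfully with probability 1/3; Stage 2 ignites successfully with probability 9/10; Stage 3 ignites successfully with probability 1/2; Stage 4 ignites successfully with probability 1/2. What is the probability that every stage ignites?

3/40

Each stage is reached only if all earlier stages succeed, so
P = 1/3 × 9/10 × 1/2 × 1/2 = 9/120 = 3/40.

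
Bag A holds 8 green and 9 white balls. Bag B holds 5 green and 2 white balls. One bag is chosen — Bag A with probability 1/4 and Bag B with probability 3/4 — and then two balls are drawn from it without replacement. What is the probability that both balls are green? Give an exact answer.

389/952

From Bag A: P(both green) = (8/17)(7/16) = 7/34.
From Bag B: P(both green) = (5/7)(4/6) = 10/21.
Total probability = (1/4)(7/34) + (3/4)(10/21) = 389/952.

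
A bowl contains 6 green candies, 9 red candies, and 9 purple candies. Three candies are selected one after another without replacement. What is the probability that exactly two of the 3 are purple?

One ordering (purple drawn first) has probability 9/24 × 8/23 × 15/22 = 1080/12144 = 45/506.
There are C(3,2) = 3 such orderings, each equally likely, so P = 3 × 45/506 = 135/506.

135/506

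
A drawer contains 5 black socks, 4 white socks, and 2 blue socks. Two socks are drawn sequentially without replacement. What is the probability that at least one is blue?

P(no blue) = 9/11 × 8/10 = 72/110 = 36/55.
P(at least one) = 1 − 36/55 = 19/55.

19/55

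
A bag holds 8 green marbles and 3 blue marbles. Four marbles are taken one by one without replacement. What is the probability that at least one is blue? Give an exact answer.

26/33

P(no blue) = 8/11 × 7/10 × 6/9 × 5/8 = 1680/7920 = 7/33.
P(at least one) = 1 − 7/33 = 26/33.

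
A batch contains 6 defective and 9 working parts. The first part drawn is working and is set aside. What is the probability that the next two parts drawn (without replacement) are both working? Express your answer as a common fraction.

4/13

After the first draw, 8 of the remaining 14 parts are working.
P = 8/14 × 7/13 = 56/182 = 4/13.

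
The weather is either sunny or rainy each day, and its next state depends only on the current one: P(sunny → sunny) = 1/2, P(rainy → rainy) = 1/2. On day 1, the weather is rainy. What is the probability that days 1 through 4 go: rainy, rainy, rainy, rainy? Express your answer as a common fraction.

1/8

Day 1 is given. For each transition, use the conditional probability from the current state:
P(rainy | rainy) = 1/2; P(rainy | rainy) = 1/2; P(rainy | rainy) = 1/2.
P = 1/2 × 1/2 × 1/2 = 1/8.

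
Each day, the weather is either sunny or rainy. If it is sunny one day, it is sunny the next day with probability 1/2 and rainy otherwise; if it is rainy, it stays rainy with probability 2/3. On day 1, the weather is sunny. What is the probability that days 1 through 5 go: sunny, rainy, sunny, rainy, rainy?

1/18

Day 1 is given. For each transition, use the conditional probability from the current state:
P(rainy | sunny) = 1/2; P(sunny | rainy) = 1/3; P(rainy | sunny) = 1/2; P(rainy | rainy) = 2/3.
P = 1/2 × 1/3 × 1/2 × 2/3 = 2/36 = 1/18.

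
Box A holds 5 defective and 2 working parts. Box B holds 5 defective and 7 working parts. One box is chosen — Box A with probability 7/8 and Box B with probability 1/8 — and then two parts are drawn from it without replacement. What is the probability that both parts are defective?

115/264

From Box A: P(both defective) = (5/7)(4/6) = 10/21.
From Box B: P(both defective) = (5/12)(4/11) = 5/33.
Total probability = (7/8)(10/21) + (1/8)(5/33) = 115/264.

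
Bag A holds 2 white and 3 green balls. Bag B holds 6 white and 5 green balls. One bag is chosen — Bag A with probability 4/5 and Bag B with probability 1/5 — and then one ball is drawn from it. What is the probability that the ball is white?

118/275

From Bag A: P(white) = 2/5.
From Bag B: P(white) = 6/11.
Total probability = (4/5)(2/5) + (1/5)(6/11) = 118/275.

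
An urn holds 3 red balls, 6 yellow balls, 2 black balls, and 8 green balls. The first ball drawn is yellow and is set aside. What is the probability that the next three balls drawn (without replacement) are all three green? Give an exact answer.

7/102

After the first draw, 8 of the remaining 18 balls are green.
P = 8/18 × 7/17 × 6/16 = 336/4896 = 7/102.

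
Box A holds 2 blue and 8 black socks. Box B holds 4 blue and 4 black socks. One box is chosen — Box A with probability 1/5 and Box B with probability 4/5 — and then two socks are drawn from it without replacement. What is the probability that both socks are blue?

From Box A: P(both blue) = (2/10)(1/9) = 1/45.
From Box B: P(both blue) = (4/8)(3/7) = 3/14.
Total probability = (1/5)(1/45) + (4/5)(3/14) = 277/1575.

277/1575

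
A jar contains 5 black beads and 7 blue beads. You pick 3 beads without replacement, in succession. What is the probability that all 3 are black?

P = 5/12 × 4/11 × 3/10 = 60/1320 = 1/22.

1/22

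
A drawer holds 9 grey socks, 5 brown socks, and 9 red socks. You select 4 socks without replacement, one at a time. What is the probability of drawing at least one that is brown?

P(no brown) = 18/23 × 17/22 × 16/21 × 15/20 = 73440/212520 = 612/1771.
P(at least one) = 1 − 612/1771 = 1159/1771.

1159/1771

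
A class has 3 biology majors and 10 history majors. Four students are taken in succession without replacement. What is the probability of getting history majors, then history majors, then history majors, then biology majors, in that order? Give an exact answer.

18/143

Chain rule:
P = 10/13 × 9/12 × 8/11 × 3/10 = 2160/17160 = 18/143.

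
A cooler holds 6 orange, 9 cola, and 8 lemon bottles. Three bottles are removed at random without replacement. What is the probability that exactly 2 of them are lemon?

One ordering (lemon drawn first) has probability 8/23 × 7/22 × 15/21 = 840/10626 = 20/253.
There are C(3,2) = 3 such orderings, each equally likely, so P = 3 × 20/253 = 60/253.

60/253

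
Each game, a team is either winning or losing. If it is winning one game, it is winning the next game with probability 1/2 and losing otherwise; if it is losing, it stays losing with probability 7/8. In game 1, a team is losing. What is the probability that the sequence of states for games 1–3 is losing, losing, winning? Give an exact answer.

7/64

Game 1 is given. For each transition, use the conditional probability from the current state:
P(losing | losing) = 7/8; P(winning | losing) = 1/8.
P = 7/8 × 1/8 = 7/64.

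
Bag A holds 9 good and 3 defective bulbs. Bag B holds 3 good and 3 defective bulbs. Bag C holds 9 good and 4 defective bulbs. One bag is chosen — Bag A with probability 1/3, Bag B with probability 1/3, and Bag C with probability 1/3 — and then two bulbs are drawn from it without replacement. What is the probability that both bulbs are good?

From Bag A: P(both good) = (9/12)(8/11) = 6/11.
From Bag B: P(both good) = (3/6)(2/5) = 1/5.
From Bag C: P(both good) = (9/13)(8/12) = 6/13.
Total probability = (1/3)(6/11) + (1/3)(1/5) + (1/3)(6/13) = 863/2145.

863/2145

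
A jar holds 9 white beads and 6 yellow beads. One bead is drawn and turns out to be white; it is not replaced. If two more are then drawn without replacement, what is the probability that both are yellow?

After the first draw, 6 of the remaining 14 beads are yellow.
P = 6/14 × 5/13 = 30/182 = 15/91.

15/91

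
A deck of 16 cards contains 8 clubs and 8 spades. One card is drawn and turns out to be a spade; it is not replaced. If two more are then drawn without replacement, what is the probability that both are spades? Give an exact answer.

With the first card removed, 7 spades remain out of 15.
P = 7/15 × 6/14 = 42/210 = 1/5.

1/5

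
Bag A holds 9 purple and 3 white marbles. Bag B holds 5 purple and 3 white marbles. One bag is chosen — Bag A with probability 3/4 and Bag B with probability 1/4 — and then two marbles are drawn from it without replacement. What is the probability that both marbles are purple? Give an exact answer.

From Bag A: P(both purple) = (9/12)(8/11) = 6/11.
From Bag B: P(both purple) = (5/8)(4/7) = 5/14.
Total probability = (3/4)(6/11) + (1/4)(5/14) = 307/616.

307/616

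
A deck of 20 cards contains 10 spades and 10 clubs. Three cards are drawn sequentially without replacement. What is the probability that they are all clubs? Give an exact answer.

2/19

P = 10/20 × 9/19 × 8/18 = 720/6840 = 2/19.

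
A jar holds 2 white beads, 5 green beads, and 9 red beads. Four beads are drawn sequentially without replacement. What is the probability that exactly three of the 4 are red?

21/65

One ordering (red drawn first) has probability 9/16 × 8/15 × 7/14 × 7/13 = 3528/43680 = 21/260.
There are C(4,3) = 4 such orderings, each equally likely, so P = 4 × 21/260 = 21/65.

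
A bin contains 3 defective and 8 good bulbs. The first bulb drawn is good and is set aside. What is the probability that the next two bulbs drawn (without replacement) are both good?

7/15

After the first draw, 7 of the remaining 10 bulbs are good.
P = 7/10 × 6/9 = 42/90 = 7/15.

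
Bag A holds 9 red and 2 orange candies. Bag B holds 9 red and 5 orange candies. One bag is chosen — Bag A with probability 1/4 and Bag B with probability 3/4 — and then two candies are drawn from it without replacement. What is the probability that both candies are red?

2304/5005

From Bag A: P(both red) = (9/11)(8/10) = 36/55.
From Bag B: P(both red) = (9/14)(8/13) = 36/91.
Total probability = (1/4)(36/55) + (3/4)(36/91) = 2304/5005.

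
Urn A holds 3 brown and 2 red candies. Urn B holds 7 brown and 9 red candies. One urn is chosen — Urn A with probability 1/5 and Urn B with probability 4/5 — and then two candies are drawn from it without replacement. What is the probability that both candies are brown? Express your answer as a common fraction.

From Urn A: P(both brown) = (3/5)(2/4) = 3/10.
From Urn B: P(both brown) = (7/16)(6/15) = 7/40.
Total probability = (1/5)(3/10) + (4/5)(7/40) = 1/5.

1/5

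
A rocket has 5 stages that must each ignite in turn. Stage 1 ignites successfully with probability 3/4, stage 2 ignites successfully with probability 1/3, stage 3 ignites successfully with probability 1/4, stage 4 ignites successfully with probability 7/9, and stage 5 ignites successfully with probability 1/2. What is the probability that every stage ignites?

7/288

Each stage is reached only if all earlier stages succeed, so
P = 3/4 × 1/3 × 1/4 × 7/9 × 1/2 = 21/864 = 7/288.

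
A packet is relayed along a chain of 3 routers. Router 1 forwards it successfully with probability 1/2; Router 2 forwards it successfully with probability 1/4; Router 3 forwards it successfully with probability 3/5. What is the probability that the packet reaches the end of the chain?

The events are sequential, so multiply the conditional probabilities:
P = 1/2 × 1/4 × 3/5 = 3/40.

3/40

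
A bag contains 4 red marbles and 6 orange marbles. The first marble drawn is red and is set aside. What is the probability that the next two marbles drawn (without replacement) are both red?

After the first draw, 3 of the remaining 9 marbles are red.
P = 3/9 × 2/8 = 6/72 = 1/12.

1/12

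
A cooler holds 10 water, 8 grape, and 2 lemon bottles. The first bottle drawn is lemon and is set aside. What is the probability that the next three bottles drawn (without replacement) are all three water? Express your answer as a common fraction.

With the first bottle removed, 10 water remain out of 19.
P = 10/19 × 9/18 × 8/17 = 720/5814 = 40/323.

40/323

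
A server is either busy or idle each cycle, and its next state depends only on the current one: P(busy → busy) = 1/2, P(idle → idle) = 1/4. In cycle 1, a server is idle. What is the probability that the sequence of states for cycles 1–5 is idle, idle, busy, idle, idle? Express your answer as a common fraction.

3/128

Cycle 1 is given. For each transition, use the conditional probability from the current state:
P(idle | idle) = 1/4; P(busy | idle) = 3/4; P(idle | busy) = 1/2; P(idle | idle) = 1/4.
P = 1/4 × 3/4 × 1/2 × 1/4 = 3/128.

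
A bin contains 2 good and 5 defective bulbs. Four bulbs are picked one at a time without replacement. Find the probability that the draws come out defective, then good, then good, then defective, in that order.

1/21

Chain rule:
P = 5/7 × 2/6 × 1/5 × 4/4 = 40/840 = 1/21.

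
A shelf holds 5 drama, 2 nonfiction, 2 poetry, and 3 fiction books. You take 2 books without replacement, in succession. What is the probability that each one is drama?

5/33

P(every draw is drama) = 5/12 × 4/11 = 20/132 = 5/33.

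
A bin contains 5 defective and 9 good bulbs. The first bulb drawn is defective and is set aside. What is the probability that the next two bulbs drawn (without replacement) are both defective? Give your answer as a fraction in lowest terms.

1/13

After the first draw, 4 of the remaining 13 bulbs are defective.
P = 4/13 × 3/12 = 12/156 = 1/13.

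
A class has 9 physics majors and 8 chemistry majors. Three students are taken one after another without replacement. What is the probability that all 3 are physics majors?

P = 9/17 × 8/16 × 7/15 = 504/4080 = 21/170.

21/170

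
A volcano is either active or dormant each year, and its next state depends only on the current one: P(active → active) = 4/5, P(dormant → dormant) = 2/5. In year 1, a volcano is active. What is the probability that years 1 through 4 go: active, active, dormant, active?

Year 1 is given. For each transition, use the conditional probability from the current state:
P(active | active) = 4/5; P(dormant | active) = 1/5; P(active | dormant) = 3/5.
P = 4/5 × 1/5 × 3/5 = 12/125.

12/125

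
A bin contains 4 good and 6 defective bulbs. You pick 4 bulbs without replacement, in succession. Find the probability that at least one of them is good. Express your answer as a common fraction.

P(no good) = 6/10 × 5/9 × 4/8 × 3/7 = 360/5040 = 1/14.
P(at least one) = 1 − 1/14 = 13/14.

13/14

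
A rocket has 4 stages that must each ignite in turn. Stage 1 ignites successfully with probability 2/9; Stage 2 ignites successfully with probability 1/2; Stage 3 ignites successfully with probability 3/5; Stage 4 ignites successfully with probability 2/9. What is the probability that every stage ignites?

2/135

Multiplying along the chain,
P = 2/9 × 1/2 × 3/5 × 2/9 = 12/810 = 2/135.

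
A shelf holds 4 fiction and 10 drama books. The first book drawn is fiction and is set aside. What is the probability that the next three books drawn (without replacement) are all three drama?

60/143

With the first book removed, 10 drama remain out of 13.
P = 10/13 × 9/12 × 8/11 = 720/1716 = 60/143.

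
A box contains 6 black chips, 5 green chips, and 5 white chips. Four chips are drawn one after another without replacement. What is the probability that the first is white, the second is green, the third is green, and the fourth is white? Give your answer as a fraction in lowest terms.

5/546

Multiply the probability of each draw given the previous ones:
P = 5/16 × 5/15 × 4/14 × 4/13 = 400/43680 = 5/546.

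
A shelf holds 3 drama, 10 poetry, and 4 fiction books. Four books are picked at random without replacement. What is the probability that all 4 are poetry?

P(every draw is poetry) = 10/17 × 9/16 × 8/15 × 7/14 = 5040/57120 = 3/34.

3/34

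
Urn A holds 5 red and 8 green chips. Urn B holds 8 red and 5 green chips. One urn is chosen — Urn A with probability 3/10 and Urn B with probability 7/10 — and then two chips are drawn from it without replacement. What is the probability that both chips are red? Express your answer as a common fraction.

From Urn A: P(both red) = (5/13)(4/12) = 5/39.
From Urn B: P(both red) = (8/13)(7/12) = 14/39.
Total probability = (3/10)(5/39) + (7/10)(14/39) = 113/390.

113/390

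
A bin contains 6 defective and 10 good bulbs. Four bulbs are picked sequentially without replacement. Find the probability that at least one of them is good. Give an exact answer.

P(no good) = 6/16 × 5/15 × 4/14 × 3/13 = 360/43680 = 3/364.
P(at least one) = 1 − 3/364 = 361/364.

361/364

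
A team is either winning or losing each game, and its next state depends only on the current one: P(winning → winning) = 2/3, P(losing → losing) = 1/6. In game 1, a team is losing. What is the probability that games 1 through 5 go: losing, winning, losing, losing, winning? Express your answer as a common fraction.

Game 1 is given. For each transition, use the conditional probability from the current state:
P(winning | losing) = 5/6; P(losing | winning) = 1/3; P(losing | losing) = 1/6; P(winning | losing) = 5/6.
P = 5/6 × 1/3 × 1/6 × 5/6 = 25/648.

25/648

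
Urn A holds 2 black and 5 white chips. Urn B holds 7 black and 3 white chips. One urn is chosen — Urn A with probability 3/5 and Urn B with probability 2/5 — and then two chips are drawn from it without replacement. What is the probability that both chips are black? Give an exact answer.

113/525

From Urn A: P(both black) = (2/7)(1/6) = 1/21.
From Urn B: P(both black) = (7/10)(6/9) = 7/15.
Total probability = (3/5)(1/21) + (2/5)(7/15) = 113/525.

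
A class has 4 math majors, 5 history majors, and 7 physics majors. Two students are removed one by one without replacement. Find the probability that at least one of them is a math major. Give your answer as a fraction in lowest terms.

9/20

P(no math majors) = 12/16 × 11/15 = 132/240 = 11/20.
P(at least one) = 1 − 11/20 = 9/20.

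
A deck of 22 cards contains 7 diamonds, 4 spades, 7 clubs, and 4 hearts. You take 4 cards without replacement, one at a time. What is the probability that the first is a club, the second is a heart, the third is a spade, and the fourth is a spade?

Multiply the probability of each draw given the previous ones:
P = 7/22 × 4/21 × 4/20 × 3/19 = 336/175560 = 2/1045.

2/1045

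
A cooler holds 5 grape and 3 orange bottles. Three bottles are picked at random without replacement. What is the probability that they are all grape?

5/28

P = 5/8 × 4/7 × 3/6 = 60/336 = 5/28.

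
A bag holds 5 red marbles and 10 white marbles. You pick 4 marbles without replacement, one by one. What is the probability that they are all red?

1/273

P(all red) = 5/15 × 4/14 × 3/13 × 2/12 = 120/32760 = 1/273.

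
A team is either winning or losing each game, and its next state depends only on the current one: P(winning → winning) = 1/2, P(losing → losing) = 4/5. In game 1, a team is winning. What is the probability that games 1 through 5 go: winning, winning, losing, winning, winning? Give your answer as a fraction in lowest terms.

1/40

Game 1 is given. For each transition, use the conditional probability from the current state:
P(winning | winning) = 1/2; P(losing | winning) = 1/2; P(winning | losing) = 1/5; P(winning | winning) = 1/2.
P = 1/2 × 1/2 × 1/5 × 1/2 = 1/40.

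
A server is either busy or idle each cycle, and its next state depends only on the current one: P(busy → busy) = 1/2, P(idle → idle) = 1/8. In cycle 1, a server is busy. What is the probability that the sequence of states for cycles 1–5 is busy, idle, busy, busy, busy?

7/64

Cycle 1 is given. For each transition, use the conditional probability from the current state:
P(idle | busy) = 1/2; P(busy | idle) = 7/8; P(busy | busy) = 1/2; P(busy | busy) = 1/2.
P = 1/2 × 7/8 × 1/2 × 1/2 = 7/64.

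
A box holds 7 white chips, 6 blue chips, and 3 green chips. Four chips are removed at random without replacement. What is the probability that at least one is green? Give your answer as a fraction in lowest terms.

P(no green) = 13/16 × 12/15 × 11/14 × 10/13 = 17160/43680 = 11/28.
P(at least one) = 1 − 11/28 = 17/28.

17/28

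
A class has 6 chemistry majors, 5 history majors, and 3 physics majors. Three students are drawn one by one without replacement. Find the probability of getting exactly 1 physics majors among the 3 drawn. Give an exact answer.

One ordering (a physics major drawn first) has probability 3/14 × 11/13 × 10/12 = 330/2184 = 55/364.
There are C(3,1) = 3 such orderings, each equally likely, so P = 3 × 55/364 = 165/364.

165/364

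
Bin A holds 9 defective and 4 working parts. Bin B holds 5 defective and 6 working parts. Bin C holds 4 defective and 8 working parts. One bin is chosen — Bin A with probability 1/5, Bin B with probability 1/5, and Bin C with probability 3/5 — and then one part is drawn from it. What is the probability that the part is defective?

From Bin A: P(defective) = 9/13.
From Bin B: P(defective) = 5/11.
From Bin C: P(defective) = 4/12.
Total probability = (1/5)(9/13) + (1/5)(5/11) + (3/5)(4/12) = 307/715.

307/715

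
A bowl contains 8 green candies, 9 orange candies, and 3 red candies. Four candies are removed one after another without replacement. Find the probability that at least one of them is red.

29/57

P(no red) = 17/20 × 16/19 × 15/18 × 14/17 = 57120/116280 = 28/57.
P(at least one) = 1 − 28/57 = 29/57.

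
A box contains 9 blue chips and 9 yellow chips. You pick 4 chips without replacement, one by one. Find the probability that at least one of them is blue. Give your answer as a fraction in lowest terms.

P(no blue) = 9/18 × 8/17 × 7/16 × 6/15 = 3024/73440 = 7/170.
P(at least one) = 1 − 7/170 = 163/170.

163/170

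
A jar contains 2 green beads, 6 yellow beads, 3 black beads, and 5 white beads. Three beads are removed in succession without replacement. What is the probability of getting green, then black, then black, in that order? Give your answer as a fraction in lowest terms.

1/280

Multiply the probability of each draw given the previous ones:
P = 2/16 × 3/15 × 2/14 = 12/3360 = 1/280.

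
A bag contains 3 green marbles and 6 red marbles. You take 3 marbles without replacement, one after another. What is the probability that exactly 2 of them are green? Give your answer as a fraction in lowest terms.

One ordering (green drawn first) has probability 3/9 × 2/8 × 6/7 = 36/504 = 1/14.
There are C(3,2) = 3 such orderings, each equally likely, so P = 3 × 1/14 = 3/14.

3/14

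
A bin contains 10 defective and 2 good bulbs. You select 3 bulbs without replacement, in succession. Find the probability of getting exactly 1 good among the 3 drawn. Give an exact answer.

One ordering (good drawn first) has probability 2/12 × 10/11 × 9/10 = 180/1320 = 3/22.
There are C(3,1) = 3 such orderings, each equally likely, so P = 3 × 3/22 = 9/22.

9/22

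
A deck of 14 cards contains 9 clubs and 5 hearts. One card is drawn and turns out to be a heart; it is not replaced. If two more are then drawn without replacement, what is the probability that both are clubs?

After the first draw, 9 of the remaining 13 cards are clubs.
P = 9/13 × 8/12 = 72/156 = 6/13.

6/13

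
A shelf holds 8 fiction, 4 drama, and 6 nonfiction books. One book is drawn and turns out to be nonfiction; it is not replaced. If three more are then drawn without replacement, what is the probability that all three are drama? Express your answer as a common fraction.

1/170

With the first book removed, 4 drama remain out of 17.
P = 4/17 × 3/16 × 2/15 = 24/4080 = 1/170.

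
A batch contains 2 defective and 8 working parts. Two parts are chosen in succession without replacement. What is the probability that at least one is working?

44/45

P(no working) = 2/10 × 1/9 = 2/90 = 1/45.
P(at least one) = 1 − 1/45 = 44/45.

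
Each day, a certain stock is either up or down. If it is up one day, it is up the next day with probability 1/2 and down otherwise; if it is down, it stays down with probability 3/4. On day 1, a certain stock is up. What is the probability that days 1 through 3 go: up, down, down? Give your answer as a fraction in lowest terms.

3/8

Day 1 is given. For each transition, use the conditional probability from the current state:
P(down | up) = 1/2; P(down | down) = 3/4.
P = 1/2 × 3/4 = 3/8.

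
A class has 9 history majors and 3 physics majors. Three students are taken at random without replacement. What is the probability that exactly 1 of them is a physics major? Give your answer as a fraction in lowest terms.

27/55

One ordering (a physics major drawn first) has probability 3/12 × 9/11 × 8/10 = 216/1320 = 9/55.
There are C(3,1) = 3 such orderings, each equally likely, so P = 3 × 9/55 = 27/55.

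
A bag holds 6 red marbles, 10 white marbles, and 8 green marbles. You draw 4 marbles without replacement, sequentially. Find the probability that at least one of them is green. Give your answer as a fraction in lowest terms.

629/759

P(no green) = 16/24 × 15/23 × 14/22 × 13/21 = 43680/255024 = 130/759.
P(at least one) = 1 − 130/759 = 629/759.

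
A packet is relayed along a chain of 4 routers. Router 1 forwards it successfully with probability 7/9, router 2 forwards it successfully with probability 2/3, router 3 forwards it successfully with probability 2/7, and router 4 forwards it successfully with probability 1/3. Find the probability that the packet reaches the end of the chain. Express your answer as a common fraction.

4/81

Multiplying along the chain,
P = 7/9 × 2/3 × 2/7 × 1/3 = 28/567 = 4/81.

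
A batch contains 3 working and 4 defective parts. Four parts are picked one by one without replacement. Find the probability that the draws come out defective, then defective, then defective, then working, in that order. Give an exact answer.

3/35

Each draw changes the counts, so multiply the conditional probabilities along the sequence:
P = 4/7 × 3/6 × 2/5 × 3/4 = 72/840 = 3/35.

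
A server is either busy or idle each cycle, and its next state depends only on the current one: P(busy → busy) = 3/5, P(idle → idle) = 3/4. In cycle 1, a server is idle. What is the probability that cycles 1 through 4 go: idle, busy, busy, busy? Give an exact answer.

Cycle 1 is given. For each transition, use the conditional probability from the current state:
P(busy | idle) = 1/4; P(busy | busy) = 3/5; P(busy | busy) = 3/5.
P = 1/4 × 3/5 × 3/5 = 9/100.

9/100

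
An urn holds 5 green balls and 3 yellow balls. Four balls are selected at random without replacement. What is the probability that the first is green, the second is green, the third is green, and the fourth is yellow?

Chain rule:
P = 5/8 × 4/7 × 3/6 × 3/5 = 180/1680 = 3/28.

3/28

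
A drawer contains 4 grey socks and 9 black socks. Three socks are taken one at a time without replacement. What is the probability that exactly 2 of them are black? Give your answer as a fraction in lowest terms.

72/143

One ordering (black drawn first) has probability 9/13 × 8/12 × 4/11 = 288/1716 = 24/143.
There are C(3,2) = 3 such orderings, each equally likely, so P = 3 × 24/143 = 72/143.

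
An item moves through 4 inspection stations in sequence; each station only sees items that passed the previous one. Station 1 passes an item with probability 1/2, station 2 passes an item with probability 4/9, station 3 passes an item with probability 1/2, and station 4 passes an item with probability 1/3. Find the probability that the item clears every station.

Each stage is reached only if all earlier stages succeed, so
P = 1/2 × 4/9 × 1/2 × 1/3 = 4/108 = 1/27.

1/27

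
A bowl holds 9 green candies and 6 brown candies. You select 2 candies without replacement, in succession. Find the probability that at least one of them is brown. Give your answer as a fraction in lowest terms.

23/35

P(no brown) = 9/15 × 8/14 = 72/210 = 12/35.
P(at least one) = 1 − 12/35 = 23/35.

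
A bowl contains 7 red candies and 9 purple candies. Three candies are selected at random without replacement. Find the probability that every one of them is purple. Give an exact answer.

P = 9/16 × 8/15 × 7/14 = 504/3360 = 3/20.

3/20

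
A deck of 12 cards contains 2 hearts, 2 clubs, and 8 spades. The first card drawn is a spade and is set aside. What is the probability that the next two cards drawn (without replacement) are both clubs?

1/55

With the first card removed, 2 clubs remain out of 11.
P = 2/11 × 1/10 = 2/110 = 1/55.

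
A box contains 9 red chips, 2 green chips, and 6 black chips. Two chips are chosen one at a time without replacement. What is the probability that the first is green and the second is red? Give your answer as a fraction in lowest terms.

9/136

Each draw changes the counts, so multiply the conditional probabilities along the sequence:
P = 2/17 × 9/16 = 18/272 = 9/136.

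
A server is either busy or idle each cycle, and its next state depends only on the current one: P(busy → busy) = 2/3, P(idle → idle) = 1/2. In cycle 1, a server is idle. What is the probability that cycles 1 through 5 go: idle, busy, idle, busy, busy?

1/18

Cycle 1 is given. For each transition, use the conditional probability from the current state:
P(busy | idle) = 1/2; P(idle | busy) = 1/3; P(busy | idle) = 1/2; P(busy | busy) = 2/3.
P = 1/2 × 1/3 × 1/2 × 2/3 = 2/36 = 1/18.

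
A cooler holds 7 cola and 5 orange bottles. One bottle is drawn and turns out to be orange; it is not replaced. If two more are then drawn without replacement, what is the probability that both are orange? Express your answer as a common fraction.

After the first draw, 4 of the remaining 11 bottles are orange.
P = 4/11 × 3/10 = 12/110 = 6/55.

6/55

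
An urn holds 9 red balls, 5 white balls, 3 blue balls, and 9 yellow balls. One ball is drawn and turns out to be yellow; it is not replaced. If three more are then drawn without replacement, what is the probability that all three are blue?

After the first draw, 3 of the remaining 25 balls are blue.
P = 3/25 × 2/24 × 1/23 = 6/13800 = 1/2300.

1/2300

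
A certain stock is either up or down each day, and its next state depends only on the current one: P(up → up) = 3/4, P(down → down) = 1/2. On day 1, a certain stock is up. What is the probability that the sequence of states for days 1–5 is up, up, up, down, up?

9/128

Day 1 is given. For each transition, use the conditional probability from the current state:
P(up | up) = 3/4; P(up | up) = 3/4; P(down | up) = 1/4; P(up | down) = 1/2.
P = 3/4 × 3/4 × 1/4 × 1/2 = 9/128.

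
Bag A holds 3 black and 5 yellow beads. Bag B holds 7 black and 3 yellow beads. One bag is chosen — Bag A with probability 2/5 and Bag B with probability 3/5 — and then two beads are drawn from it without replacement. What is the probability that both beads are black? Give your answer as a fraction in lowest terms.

From Bag A: P(both black) = (3/8)(2/7) = 3/28.
From Bag B: P(both black) = (7/10)(6/9) = 7/15.
Total probability = (2/5)(3/28) + (3/5)(7/15) = 113/350.

113/350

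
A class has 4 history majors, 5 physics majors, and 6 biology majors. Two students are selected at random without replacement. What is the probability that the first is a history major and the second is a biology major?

Each draw changes the counts, so multiply the conditional probabilities along the sequence:
P = 4/15 × 6/14 = 24/210 = 4/35.

4/35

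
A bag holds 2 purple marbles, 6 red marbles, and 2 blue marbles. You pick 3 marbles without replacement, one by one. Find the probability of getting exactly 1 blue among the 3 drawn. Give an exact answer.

One ordering (blue drawn first) has probability 2/10 × 8/9 × 7/8 = 112/720 = 7/45.
There are C(3,1) = 3 such orderings, each equally likely, so P = 3 × 7/45 = 7/15.

7/15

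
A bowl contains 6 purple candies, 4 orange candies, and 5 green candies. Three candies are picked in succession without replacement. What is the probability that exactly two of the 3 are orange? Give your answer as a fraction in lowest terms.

66/455

One ordering (orange drawn first) has probability 4/15 × 3/14 × 11/13 = 132/2730 = 22/455.
There are C(3,2) = 3 such orderings, each equally likely, so P = 3 × 22/455 = 66/455.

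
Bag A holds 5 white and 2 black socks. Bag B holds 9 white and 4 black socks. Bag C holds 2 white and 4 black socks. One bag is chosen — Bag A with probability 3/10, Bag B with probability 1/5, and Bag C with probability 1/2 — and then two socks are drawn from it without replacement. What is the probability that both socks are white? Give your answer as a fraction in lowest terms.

From Bag A: P(both white) = (5/7)(4/6) = 10/21.
From Bag B: P(both white) = (9/13)(8/12) = 6/13.
From Bag C: P(both white) = (2/6)(1/5) = 1/15.
Total probability = (3/10)(10/21) + (1/5)(6/13) + (1/2)(1/15) = 733/2730.

733/2730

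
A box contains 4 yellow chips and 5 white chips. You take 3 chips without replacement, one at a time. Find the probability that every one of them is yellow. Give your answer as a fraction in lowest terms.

1/21

P = 4/9 × 3/8 × 2/7 = 24/504 = 1/21.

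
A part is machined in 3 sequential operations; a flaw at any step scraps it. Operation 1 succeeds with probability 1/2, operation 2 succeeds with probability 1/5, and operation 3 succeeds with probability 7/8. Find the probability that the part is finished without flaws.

7/80

Multiplying along the chain,
P = 1/2 × 1/5 × 7/8 = 7/80.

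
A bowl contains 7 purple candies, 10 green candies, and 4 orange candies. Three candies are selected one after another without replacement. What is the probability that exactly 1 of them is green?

One ordering (green drawn first) has probability 10/21 × 11/20 × 10/19 = 1100/7980 = 55/399.
There are C(3,1) = 3 such orderings, each equally likely, so P = 3 × 55/399 = 55/133.

55/133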